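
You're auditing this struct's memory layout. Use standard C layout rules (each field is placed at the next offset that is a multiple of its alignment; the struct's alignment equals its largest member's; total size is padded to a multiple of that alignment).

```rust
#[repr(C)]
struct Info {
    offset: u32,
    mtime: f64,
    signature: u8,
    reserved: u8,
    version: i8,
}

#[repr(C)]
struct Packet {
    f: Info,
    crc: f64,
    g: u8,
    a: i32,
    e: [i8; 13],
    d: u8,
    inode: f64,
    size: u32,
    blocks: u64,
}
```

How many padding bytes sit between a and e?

0

Info: offset at 0 (size 4, align 4) → ends 4; pad 4 to align 8 for mtime; mtime at 8 (size 8, align 8) → ends 16; signature at 16 (size 1, align 1) → ends 17; reserved at 17 (size 1, align 1) → ends 18; version at 18 (size 1, align 1) → ends 19; tail pad 5 to reach multiple of 8; total 24 bytes, alignment 8
f at 0 (size 24, align 8) → ends 24
crc at 24 (size 8, align 8) → ends 32
g at 32 (size 1, align 1) → ends 33
pad 3 to align 4 for a
a at 36 (size 4, align 4) → ends 40
e at 40 (size 13, align 1) → ends 53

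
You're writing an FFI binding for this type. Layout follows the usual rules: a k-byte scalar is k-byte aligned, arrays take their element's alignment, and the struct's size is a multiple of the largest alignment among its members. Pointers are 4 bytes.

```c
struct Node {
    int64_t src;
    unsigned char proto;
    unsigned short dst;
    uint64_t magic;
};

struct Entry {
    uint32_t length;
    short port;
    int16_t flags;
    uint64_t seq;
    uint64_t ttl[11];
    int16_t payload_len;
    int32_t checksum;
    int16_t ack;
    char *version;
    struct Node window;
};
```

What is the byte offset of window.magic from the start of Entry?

136

Node: 0..8  src  (8B, 8-aligned); 8..9  proto  (1B, 1-aligned); 9..10  -- padding (1B); 10..12  dst  (2B, 2-aligned); 12..16  -- padding (4B); 16..24  magic  (8B, 8-aligned); sizeof = 24, alignof = 8
0..4  length  (4B, 4-aligned)
4..6  port  (2B, 2-aligned)
6..8  flags  (2B, 2-aligned)
8..16  seq  (8B, 8-aligned)
16..104  ttl  (88B, 8-aligned)
104..106  payload_len  (2B, 2-aligned)
106..108  -- padding (2B)
108..112  checksum  (4B, 4-aligned)
112..114  ack  (2B, 2-aligned)
114..116  -- padding (2B)
116..120  version  (4B, 4-aligned)
120..144  window  (24B, 8-aligned)
within Node: magic at 16
120 + 16 = 136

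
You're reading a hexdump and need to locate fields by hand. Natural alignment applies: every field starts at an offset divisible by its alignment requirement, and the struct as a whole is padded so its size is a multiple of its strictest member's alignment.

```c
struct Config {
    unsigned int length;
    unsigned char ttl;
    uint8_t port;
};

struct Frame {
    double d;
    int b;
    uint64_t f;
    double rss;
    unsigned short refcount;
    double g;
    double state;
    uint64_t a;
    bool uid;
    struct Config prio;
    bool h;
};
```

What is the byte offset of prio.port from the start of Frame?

Config: @0: length [4B, align 4] → 4; @4: ttl [1B, align 1] → 5; @5: port [1B, align 1] → 6; +2 tail pad (align 4); size 8, align 4
@0: d [8B, align 8] → 8
@8: b [4B, align 4] → 12
+4 pad (align 8)
@16: f [8B, align 8] → 24
@24: rss [8B, align 8] → 32
@32: refcount [2B, align 2] → 34
+6 pad (align 8)
@40: g [8B, align 8] → 48
@48: state [8B, align 8] → 56
@56: a [8B, align 8] → 64
@64: uid [1B, align 1] → 65
+3 pad (align 4)
@68: prio [8B, align 4] → 76
within Config: port at 5
68 + 5 = 73

73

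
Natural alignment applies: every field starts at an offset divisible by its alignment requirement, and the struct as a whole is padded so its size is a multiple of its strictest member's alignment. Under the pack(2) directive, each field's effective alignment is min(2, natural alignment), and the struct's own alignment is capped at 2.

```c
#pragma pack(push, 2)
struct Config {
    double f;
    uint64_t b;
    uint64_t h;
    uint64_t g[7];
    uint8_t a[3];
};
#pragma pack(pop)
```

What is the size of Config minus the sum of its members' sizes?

f at 0 (size 8, align 2) → ends 8
b at 8 (size 8, align 2) → ends 16
h at 16 (size 8, align 2) → ends 24
g at 24 (size 56, align 2) → ends 80
a at 80 (size 3, align 1) → ends 83
tail pad 1 to reach multiple of 2
total 84 bytes, alignment 2
data bytes 83, size 84 → padding 1

1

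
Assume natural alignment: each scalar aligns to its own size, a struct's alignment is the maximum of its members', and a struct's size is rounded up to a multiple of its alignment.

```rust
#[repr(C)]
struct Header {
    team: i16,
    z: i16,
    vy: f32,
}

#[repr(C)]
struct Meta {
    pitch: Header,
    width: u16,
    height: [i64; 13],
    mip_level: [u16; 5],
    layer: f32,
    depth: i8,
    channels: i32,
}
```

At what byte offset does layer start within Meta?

Header: @0: team [2B, align 2] → 2; @2: z [2B, align 2] → 4; @4: vy [4B, align 4] → 8; size 8, align 4
@0: pitch [8B, align 4] → 8
@8: width [2B, align 2] → 10
+6 pad (align 8)
@16: height [104B, align 8] → 120
@120: mip_level [10B, align 2] → 130
+2 pad (align 4)
@132: layer [4B, align 4] → 136

132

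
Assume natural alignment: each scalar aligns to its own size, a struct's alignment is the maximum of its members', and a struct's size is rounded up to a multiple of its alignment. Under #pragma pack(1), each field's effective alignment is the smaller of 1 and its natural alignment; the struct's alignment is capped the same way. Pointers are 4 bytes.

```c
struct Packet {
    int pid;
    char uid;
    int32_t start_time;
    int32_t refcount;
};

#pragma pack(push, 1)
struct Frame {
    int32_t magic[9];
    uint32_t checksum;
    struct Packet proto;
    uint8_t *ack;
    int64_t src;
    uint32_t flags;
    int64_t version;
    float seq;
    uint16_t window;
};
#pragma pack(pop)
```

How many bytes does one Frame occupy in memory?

Packet: pid at 0 (size 4, align 4) → ends 4; uid at 4 (size 1, align 1) → ends 5; pad 3 to align 4 for start_time; start_time at 8 (size 4, align 4) → ends 12; refcount at 12 (size 4, align 4) → ends 16; total 16 bytes, alignment 4
magic at 0 (size 36, align 1) → ends 36
checksum at 36 (size 4, align 1) → ends 40
proto at 40 (size 16, align 1) → ends 56
ack at 56 (size 4, align 1) → ends 60
src at 60 (size 8, align 1) → ends 68
flags at 68 (size 4, align 1) → ends 72
version at 72 (size 8, align 1) → ends 80
seq at 80 (size 4, align 1) → ends 84
window at 84 (size 2, align 1) → ends 86
total 86 bytes, alignment 1

86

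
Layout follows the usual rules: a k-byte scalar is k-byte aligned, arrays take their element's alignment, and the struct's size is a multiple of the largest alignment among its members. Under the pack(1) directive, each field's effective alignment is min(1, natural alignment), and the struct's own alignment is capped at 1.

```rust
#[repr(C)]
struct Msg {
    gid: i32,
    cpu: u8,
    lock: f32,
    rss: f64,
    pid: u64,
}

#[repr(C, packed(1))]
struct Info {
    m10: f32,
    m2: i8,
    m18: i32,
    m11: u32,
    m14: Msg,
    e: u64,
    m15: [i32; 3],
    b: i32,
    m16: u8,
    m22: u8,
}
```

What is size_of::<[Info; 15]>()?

1065

Msg: 0..4  gid  (4B, 4-aligned); 4..5  cpu  (1B, 1-aligned); 5..8  -- padding (3B); 8..12  lock  (4B, 4-aligned); 12..16  -- padding (4B); 16..24  rss  (8B, 8-aligned); 24..32  pid  (8B, 8-aligned); sizeof = 32, alignof = 8
0..4  m10  (4B, 1-aligned)
4..5  m2  (1B, 1-aligned)
5..9  m18  (4B, 1-aligned)
9..13  m11  (4B, 1-aligned)
13..45  m14  (32B, 1-aligned)
45..53  e  (8B, 1-aligned)
53..65  m15  (12B, 1-aligned)
65..69  b  (4B, 1-aligned)
69..70  m16  (1B, 1-aligned)
70..71  m22  (1B, 1-aligned)
sizeof = 71, alignof = 1
array of 15: 15 × 71 = 1065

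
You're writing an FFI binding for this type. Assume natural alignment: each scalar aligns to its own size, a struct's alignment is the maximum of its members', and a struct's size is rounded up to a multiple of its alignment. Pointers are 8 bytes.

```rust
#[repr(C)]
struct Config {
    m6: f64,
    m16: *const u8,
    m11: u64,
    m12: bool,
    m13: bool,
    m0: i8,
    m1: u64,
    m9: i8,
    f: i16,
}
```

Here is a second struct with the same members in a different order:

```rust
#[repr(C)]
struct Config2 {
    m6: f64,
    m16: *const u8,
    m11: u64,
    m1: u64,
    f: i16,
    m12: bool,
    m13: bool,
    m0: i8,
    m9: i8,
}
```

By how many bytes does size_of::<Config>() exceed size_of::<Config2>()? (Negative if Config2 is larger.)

8

@0: m6 [8B, align 8] → 8
@8: m16 [8B, align 8] → 16
@16: m11 [8B, align 8] → 24
@24: m12 [1B, align 1] → 25
@25: m13 [1B, align 1] → 26
@26: m0 [1B, align 1] → 27
+5 pad (align 8)
@32: m1 [8B, align 8] → 40
@40: m9 [1B, align 1] → 41
+1 pad (align 2)
@42: f [2B, align 2] → 44
+4 tail pad (align 8)
size 48, align 8
— Config2 —
@0: m6 [8B, align 8] → 8
@8: m16 [8B, align 8] → 16
@16: m11 [8B, align 8] → 24
@24: m1 [8B, align 8] → 32
@32: f [2B, align 2] → 34
@34: m12 [1B, align 1] → 35
@35: m13 [1B, align 1] → 36
@36: m0 [1B, align 1] → 37
@37: m9 [1B, align 1] → 38
+2 tail pad (align 8)
size 40, align 8
48 − 40 = 8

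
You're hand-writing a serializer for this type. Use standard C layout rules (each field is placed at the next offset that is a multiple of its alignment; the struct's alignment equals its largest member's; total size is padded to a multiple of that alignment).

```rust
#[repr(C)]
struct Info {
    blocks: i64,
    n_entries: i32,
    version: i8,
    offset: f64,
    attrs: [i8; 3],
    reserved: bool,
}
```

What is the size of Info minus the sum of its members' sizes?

7

0..8  blocks  (8B, 8-aligned)
8..12  n_entries  (4B, 4-aligned)
12..13  version  (1B, 1-aligned)
13..16  -- padding (3B)
16..24  offset  (8B, 8-aligned)
24..27  attrs  (3B, 1-aligned)
27..28  reserved  (1B, 1-aligned)
28..32  -- tail padding (4B)
sizeof = 32, alignof = 8
data bytes 25, size 32 → padding 7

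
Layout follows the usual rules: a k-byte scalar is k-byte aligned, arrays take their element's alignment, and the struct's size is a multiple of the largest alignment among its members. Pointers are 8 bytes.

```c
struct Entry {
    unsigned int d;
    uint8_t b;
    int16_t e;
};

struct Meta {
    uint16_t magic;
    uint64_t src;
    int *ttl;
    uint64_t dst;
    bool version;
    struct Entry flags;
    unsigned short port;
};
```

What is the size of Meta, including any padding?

Entry: @0: d [4B, align 4] → 4; @4: b [1B, align 1] → 5; +1 pad (align 2); @6: e [2B, align 2] → 8; size 8, align 4
@0: magic [2B, align 2] → 2
+6 pad (align 8)
@8: src [8B, align 8] → 16
@16: ttl [8B, align 8] → 24
@24: dst [8B, align 8] → 32
@32: version [1B, align 1] → 33
+3 pad (align 4)
@36: flags [8B, align 4] → 44
@44: port [2B, align 2] → 46
+2 tail pad (align 8)
size 48, align 8

48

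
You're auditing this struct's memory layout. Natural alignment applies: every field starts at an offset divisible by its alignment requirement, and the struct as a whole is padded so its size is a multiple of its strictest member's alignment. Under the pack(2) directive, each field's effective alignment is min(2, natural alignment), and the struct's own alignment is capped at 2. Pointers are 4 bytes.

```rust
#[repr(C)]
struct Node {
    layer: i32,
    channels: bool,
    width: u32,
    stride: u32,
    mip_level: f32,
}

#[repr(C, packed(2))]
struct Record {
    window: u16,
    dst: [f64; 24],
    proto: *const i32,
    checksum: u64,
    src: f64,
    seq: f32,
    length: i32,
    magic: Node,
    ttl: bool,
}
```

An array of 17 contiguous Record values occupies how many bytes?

4148

Node: @0: layer [4B, align 4] → 4; @4: channels [1B, align 1] → 5; +3 pad (align 4); @8: width [4B, align 4] → 12; @12: stride [4B, align 4] → 16; @16: mip_level [4B, align 4] → 20; size 20, align 4
@0: window [2B, align 2] → 2
@2: dst [192B, align 2] → 194
@194: proto [4B, align 2] → 198
@198: checksum [8B, align 2] → 206
@206: src [8B, align 2] → 214
@214: seq [4B, align 2] → 218
@218: length [4B, align 2] → 222
@222: magic [20B, align 2] → 242
@242: ttl [1B, align 1] → 243
+1 tail pad (align 2)
size 244, align 2
array of 17: 17 × 244 = 4148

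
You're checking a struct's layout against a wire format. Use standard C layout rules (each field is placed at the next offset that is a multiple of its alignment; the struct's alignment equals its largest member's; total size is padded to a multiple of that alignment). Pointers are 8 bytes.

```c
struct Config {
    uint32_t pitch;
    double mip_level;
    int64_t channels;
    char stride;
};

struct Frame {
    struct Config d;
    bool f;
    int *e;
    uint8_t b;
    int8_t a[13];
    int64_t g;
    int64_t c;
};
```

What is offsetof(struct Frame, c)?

72

Config: @0: pitch [4B, align 4] → 4; +4 pad (align 8); @8: mip_level [8B, align 8] → 16; @16: channels [8B, align 8] → 24; @24: stride [1B, align 1] → 25; +7 tail pad (align 8); size 32, align 8
@0: d [32B, align 8] → 32
@32: f [1B, align 1] → 33
+7 pad (align 8)
@40: e [8B, align 8] → 48
@48: b [1B, align 1] → 49
@49: a [13B, align 1] → 62
+2 pad (align 8)
@64: g [8B, align 8] → 72
@72: c [8B, align 8] → 80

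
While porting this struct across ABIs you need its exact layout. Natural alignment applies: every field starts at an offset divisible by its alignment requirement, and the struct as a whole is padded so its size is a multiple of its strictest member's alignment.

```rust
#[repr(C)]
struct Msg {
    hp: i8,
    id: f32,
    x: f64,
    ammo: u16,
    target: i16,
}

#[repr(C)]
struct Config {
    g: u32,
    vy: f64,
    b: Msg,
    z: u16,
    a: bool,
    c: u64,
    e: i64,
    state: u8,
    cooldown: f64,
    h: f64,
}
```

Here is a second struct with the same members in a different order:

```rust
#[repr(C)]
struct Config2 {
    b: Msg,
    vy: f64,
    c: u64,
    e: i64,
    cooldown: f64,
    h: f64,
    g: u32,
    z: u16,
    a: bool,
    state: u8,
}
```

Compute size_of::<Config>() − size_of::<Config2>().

16

Msg: @0: hp [1B, align 1] → 1; +3 pad (align 4); @4: id [4B, align 4] → 8; @8: x [8B, align 8] → 16; @16: ammo [2B, align 2] → 18; @18: target [2B, align 2] → 20; +4 tail pad (align 8); size 24, align 8
@0: g [4B, align 4] → 4
+4 pad (align 8)
@8: vy [8B, align 8] → 16
@16: b [24B, align 8] → 40
@40: z [2B, align 2] → 42
@42: a [1B, align 1] → 43
+5 pad (align 8)
@48: c [8B, align 8] → 56
@56: e [8B, align 8] → 64
@64: state [1B, align 1] → 65
+7 pad (align 8)
@72: cooldown [8B, align 8] → 80
@80: h [8B, align 8] → 88
size 88, align 8
— Config2 —
@0: b [24B, align 8] → 24
@24: vy [8B, align 8] → 32
@32: c [8B, align 8] → 40
@40: e [8B, align 8] → 48
@48: cooldown [8B, align 8] → 56
@56: h [8B, align 8] → 64
@64: g [4B, align 4] → 68
@68: z [2B, align 2] → 70
@70: a [1B, align 1] → 71
@71: state [1B, align 1] → 72
size 72, align 8
88 − 72 = 16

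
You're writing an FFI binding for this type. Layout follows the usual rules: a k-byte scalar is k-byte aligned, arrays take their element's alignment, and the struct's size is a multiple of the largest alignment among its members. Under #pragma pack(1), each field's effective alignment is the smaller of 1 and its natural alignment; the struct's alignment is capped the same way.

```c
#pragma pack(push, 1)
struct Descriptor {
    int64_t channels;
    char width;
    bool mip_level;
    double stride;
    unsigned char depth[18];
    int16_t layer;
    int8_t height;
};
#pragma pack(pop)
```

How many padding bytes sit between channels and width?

0..8  channels  (8B, 1-aligned)
8..9  width  (1B, 1-aligned)

0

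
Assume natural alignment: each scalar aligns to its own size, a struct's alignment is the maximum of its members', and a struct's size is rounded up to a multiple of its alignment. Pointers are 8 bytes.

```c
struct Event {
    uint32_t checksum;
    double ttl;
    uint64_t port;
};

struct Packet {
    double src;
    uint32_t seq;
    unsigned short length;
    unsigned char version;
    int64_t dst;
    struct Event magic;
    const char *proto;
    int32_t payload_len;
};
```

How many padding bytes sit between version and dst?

Event: @0: checksum [4B, align 4] → 4; +4 pad (align 8); @8: ttl [8B, align 8] → 16; @16: port [8B, align 8] → 24; size 24, align 8
@0: src [8B, align 8] → 8
@8: seq [4B, align 4] → 12
@12: length [2B, align 2] → 14
@14: version [1B, align 1] → 15
+1 pad (align 8)
@16: dst [8B, align 8] → 24

1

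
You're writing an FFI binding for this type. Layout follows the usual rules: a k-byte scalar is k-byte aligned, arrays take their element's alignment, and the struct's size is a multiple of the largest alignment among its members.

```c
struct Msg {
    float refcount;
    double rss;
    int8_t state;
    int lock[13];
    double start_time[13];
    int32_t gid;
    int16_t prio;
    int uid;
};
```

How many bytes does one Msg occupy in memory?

refcount at 0 (size 4, align 4) → ends 4
pad 4 to align 8 for rss
rss at 8 (size 8, align 8) → ends 16
state at 16 (size 1, align 1) → ends 17
pad 3 to align 4 for lock
lock at 20 (size 52, align 4) → ends 72
start_time at 72 (size 104, align 8) → ends 176
gid at 176 (size 4, align 4) → ends 180
prio at 180 (size 2, align 2) → ends 182
pad 2 to align 4 for uid
uid at 184 (size 4, align 4) → ends 188
tail pad 4 to reach multiple of 8
total 192 bytes, alignment 8

192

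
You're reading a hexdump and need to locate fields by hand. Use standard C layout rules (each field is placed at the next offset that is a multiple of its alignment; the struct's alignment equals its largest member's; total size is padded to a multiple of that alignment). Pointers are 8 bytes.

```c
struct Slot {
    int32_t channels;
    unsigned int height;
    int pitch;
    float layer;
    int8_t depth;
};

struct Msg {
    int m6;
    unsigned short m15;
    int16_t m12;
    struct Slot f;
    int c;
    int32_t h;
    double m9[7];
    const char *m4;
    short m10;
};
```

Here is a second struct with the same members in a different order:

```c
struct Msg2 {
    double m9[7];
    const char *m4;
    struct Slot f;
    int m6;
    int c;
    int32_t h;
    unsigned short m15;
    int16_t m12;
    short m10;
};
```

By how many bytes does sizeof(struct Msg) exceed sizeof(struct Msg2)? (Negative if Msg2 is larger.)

8

Slot: @0: channels [4B, align 4] → 4; @4: height [4B, align 4] → 8; @8: pitch [4B, align 4] → 12; @12: layer [4B, align 4] → 16; @16: depth [1B, align 1] → 17; +3 tail pad (align 4); size 20, align 4
@0: m6 [4B, align 4] → 4
@4: m15 [2B, align 2] → 6
@6: m12 [2B, align 2] → 8
@8: f [20B, align 4] → 28
@28: c [4B, align 4] → 32
@32: h [4B, align 4] → 36
+4 pad (align 8)
@40: m9 [56B, align 8] → 96
@96: m4 [8B, align 8] → 104
@104: m10 [2B, align 2] → 106
+6 tail pad (align 8)
size 112, align 8
— Msg2 —
@0: m9 [56B, align 8] → 56
@56: m4 [8B, align 8] → 64
@64: f [20B, align 4] → 84
@84: m6 [4B, align 4] → 88
@88: c [4B, align 4] → 92
@92: h [4B, align 4] → 96
@96: m15 [2B, align 2] → 98
@98: m12 [2B, align 2] → 100
@100: m10 [2B, align 2] → 102
+2 tail pad (align 8)
size 104, align 8
112 − 104 = 8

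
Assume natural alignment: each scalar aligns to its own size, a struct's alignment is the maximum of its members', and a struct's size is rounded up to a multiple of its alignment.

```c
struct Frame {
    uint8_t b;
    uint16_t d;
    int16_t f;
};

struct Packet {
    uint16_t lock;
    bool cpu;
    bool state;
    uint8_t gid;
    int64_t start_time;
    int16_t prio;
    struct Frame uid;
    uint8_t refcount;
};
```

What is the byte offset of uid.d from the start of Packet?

20

Frame: 0..1  b  (1B, 1-aligned); 1..2  -- padding (1B); 2..4  d  (2B, 2-aligned); 4..6  f  (2B, 2-aligned); sizeof = 6, alignof = 2
0..2  lock  (2B, 2-aligned)
2..3  cpu  (1B, 1-aligned)
3..4  state  (1B, 1-aligned)
4..5  gid  (1B, 1-aligned)
5..8  -- padding (3B)
8..16  start_time  (8B, 8-aligned)
16..18  prio  (2B, 2-aligned)
18..24  uid  (6B, 2-aligned)
within Frame: d at 2
18 + 2 = 20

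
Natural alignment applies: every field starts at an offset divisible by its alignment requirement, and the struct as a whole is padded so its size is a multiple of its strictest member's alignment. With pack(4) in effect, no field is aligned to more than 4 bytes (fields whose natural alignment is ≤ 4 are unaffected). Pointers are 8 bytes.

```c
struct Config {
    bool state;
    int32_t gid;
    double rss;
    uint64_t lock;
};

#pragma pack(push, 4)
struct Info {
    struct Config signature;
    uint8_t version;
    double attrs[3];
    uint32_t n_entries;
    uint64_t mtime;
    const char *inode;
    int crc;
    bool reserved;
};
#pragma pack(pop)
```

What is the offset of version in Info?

Config: @0: state [1B, align 1] → 1; +3 pad (align 4); @4: gid [4B, align 4] → 8; @8: rss [8B, align 8] → 16; @16: lock [8B, align 8] → 24; size 24, align 8
@0: signature [24B, align 4] → 24
@24: version [1B, align 1] → 25

24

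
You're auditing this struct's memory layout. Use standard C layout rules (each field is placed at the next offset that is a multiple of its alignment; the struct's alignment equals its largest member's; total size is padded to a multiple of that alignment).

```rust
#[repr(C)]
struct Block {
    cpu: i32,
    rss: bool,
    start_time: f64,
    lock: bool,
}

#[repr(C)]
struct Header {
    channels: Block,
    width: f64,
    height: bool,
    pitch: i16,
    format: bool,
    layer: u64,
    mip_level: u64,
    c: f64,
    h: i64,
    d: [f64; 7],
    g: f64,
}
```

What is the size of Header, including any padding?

136

Block: cpu at 0 (size 4, align 4) → ends 4; rss at 4 (size 1, align 1) → ends 5; pad 3 to align 8 for start_time; start_time at 8 (size 8, align 8) → ends 16; lock at 16 (size 1, align 1) → ends 17; tail pad 7 to reach multiple of 8; total 24 bytes, alignment 8
channels at 0 (size 24, align 8) → ends 24
width at 24 (size 8, align 8) → ends 32
height at 32 (size 1, align 1) → ends 33
pad 1 to align 2 for pitch
pitch at 34 (size 2, align 2) → ends 36
format at 36 (size 1, align 1) → ends 37
pad 3 to align 8 for layer
layer at 40 (size 8, align 8) → ends 48
mip_level at 48 (size 8, align 8) → ends 56
c at 56 (size 8, align 8) → ends 64
h at 64 (size 8, align 8) → ends 72
d at 72 (size 56, align 8) → ends 128
g at 128 (size 8, align 8) → ends 136
total 136 bytes, alignment 8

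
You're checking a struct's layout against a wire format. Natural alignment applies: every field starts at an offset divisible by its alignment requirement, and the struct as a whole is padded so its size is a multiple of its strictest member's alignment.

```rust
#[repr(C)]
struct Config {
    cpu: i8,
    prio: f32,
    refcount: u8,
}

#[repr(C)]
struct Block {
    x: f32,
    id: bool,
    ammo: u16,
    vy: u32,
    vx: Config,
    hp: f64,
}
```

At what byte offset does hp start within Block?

24

Config: cpu at 0 (size 1, align 1) → ends 1; pad 3 to align 4 for prio; prio at 4 (size 4, align 4) → ends 8; refcount at 8 (size 1, align 1) → ends 9; tail pad 3 to reach multiple of 4; total 12 bytes, alignment 4
x at 0 (size 4, align 4) → ends 4
id at 4 (size 1, align 1) → ends 5
pad 1 to align 2 for ammo
ammo at 6 (size 2, align 2) → ends 8
vy at 8 (size 4, align 4) → ends 12
vx at 12 (size 12, align 4) → ends 24
hp at 24 (size 8, align 8) → ends 32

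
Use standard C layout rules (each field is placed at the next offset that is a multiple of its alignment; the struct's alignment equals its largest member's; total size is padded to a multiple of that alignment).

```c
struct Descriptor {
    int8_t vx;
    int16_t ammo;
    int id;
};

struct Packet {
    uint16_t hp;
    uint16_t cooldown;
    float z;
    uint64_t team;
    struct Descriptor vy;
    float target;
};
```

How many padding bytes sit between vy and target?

Descriptor: @0: vx [1B, align 1] → 1; +1 pad (align 2); @2: ammo [2B, align 2] → 4; @4: id [4B, align 4] → 8; size 8, align 4
@0: hp [2B, align 2] → 2
@2: cooldown [2B, align 2] → 4
@4: z [4B, align 4] → 8
@8: team [8B, align 8] → 16
@16: vy [8B, align 4] → 24
@24: target [4B, align 4] → 28

0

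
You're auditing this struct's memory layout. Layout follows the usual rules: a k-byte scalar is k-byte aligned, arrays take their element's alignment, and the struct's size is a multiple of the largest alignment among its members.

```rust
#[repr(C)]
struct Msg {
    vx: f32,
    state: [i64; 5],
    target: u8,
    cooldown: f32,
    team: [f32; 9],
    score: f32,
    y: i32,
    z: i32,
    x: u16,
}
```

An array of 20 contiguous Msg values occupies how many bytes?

2240

vx at 0 (size 4, align 4) → ends 4
pad 4 to align 8 for state
state at 8 (size 40, align 8) → ends 48
target at 48 (size 1, align 1) → ends 49
pad 3 to align 4 for cooldown
cooldown at 52 (size 4, align 4) → ends 56
team at 56 (size 36, align 4) → ends 92
score at 92 (size 4, align 4) → ends 96
y at 96 (size 4, align 4) → ends 100
z at 100 (size 4, align 4) → ends 104
x at 104 (size 2, align 2) → ends 106
tail pad 6 to reach multiple of 8
total 112 bytes, alignment 8
array of 20: 20 × 112 = 2240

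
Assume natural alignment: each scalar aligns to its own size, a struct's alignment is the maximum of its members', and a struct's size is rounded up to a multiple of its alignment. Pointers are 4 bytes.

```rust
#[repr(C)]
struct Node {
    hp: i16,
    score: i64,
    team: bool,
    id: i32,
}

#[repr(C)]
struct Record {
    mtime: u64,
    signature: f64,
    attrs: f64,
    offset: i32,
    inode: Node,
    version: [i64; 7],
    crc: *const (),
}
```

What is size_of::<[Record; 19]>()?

2280

Node: hp at 0 (size 2, align 2) → ends 2; pad 6 to align 8 for score; score at 8 (size 8, align 8) → ends 16; team at 16 (size 1, align 1) → ends 17; pad 3 to align 4 for id; id at 20 (size 4, align 4) → ends 24; total 24 bytes, alignment 8
mtime at 0 (size 8, align 8) → ends 8
signature at 8 (size 8, align 8) → ends 16
attrs at 16 (size 8, align 8) → ends 24
offset at 24 (size 4, align 4) → ends 28
pad 4 to align 8 for inode
inode at 32 (size 24, align 8) → ends 56
version at 56 (size 56, align 8) → ends 112
crc at 112 (size 4, align 4) → ends 116
tail pad 4 to reach multiple of 8
total 120 bytes, alignment 8
array of 19: 19 × 120 = 2280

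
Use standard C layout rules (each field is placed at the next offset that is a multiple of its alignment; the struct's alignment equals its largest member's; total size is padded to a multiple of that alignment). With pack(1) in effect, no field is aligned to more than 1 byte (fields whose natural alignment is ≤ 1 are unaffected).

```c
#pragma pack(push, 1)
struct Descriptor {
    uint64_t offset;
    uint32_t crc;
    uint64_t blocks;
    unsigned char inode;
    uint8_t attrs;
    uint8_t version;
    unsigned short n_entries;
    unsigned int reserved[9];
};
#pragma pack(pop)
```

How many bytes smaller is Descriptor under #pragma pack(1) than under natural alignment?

natural layout:
  0..8  offset  (8B, 8-aligned)
  8..12  crc  (4B, 4-aligned)
  12..16  -- padding (4B)
  16..24  blocks  (8B, 8-aligned)
  24..25  inode  (1B, 1-aligned)
  25..26  attrs  (1B, 1-aligned)
  26..27  version  (1B, 1-aligned)
  27..28  -- padding (1B)
  28..30  n_entries  (2B, 2-aligned)
  30..32  -- padding (2B)
  32..68  reserved  (36B, 4-aligned)
  68..72  -- tail padding (4B)
  sizeof = 72, alignof = 8
packed(1) layout:
  0..8  offset  (8B, 1-aligned)
  8..12  crc  (4B, 1-aligned)
  12..20  blocks  (8B, 1-aligned)
  20..21  inode  (1B, 1-aligned)
  21..22  attrs  (1B, 1-aligned)
  22..23  version  (1B, 1-aligned)
  23..25  n_entries  (2B, 1-aligned)
  25..61  reserved  (36B, 1-aligned)
  sizeof = 61, alignof = 1
72 − 61 = 11

11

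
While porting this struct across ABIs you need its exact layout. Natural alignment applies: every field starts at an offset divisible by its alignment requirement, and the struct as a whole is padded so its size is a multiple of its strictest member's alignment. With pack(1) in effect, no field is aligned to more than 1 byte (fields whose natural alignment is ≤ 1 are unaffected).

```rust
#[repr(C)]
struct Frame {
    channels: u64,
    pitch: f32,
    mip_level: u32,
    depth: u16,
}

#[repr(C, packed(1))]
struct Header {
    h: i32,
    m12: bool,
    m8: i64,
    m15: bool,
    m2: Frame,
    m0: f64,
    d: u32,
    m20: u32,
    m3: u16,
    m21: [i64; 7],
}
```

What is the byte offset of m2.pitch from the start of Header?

Frame: @0: channels [8B, align 8] → 8; @8: pitch [4B, align 4] → 12; @12: mip_level [4B, align 4] → 16; @16: depth [2B, align 2] → 18; +6 tail pad (align 8); size 24, align 8
@0: h [4B, align 1] → 4
@4: m12 [1B, align 1] → 5
@5: m8 [8B, align 1] → 13
@13: m15 [1B, align 1] → 14
@14: m2 [24B, align 1] → 38
within Frame: pitch at 8
14 + 8 = 22

22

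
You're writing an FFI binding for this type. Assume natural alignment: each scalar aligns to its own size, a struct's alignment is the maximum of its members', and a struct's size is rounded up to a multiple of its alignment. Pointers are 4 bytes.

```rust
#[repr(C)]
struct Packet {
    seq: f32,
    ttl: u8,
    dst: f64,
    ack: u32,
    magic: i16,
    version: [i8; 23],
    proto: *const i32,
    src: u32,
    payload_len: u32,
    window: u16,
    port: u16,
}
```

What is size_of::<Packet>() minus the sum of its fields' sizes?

seq at 0 (size 4, align 4) → ends 4
ttl at 4 (size 1, align 1) → ends 5
pad 3 to align 8 for dst
dst at 8 (size 8, align 8) → ends 16
ack at 16 (size 4, align 4) → ends 20
magic at 20 (size 2, align 2) → ends 22
version at 22 (size 23, align 1) → ends 45
pad 3 to align 4 for proto
proto at 48 (size 4, align 4) → ends 52
src at 52 (size 4, align 4) → ends 56
payload_len at 56 (size 4, align 4) → ends 60
window at 60 (size 2, align 2) → ends 62
port at 62 (size 2, align 2) → ends 64
total 64 bytes, alignment 8
data bytes 58, size 64 → padding 6

6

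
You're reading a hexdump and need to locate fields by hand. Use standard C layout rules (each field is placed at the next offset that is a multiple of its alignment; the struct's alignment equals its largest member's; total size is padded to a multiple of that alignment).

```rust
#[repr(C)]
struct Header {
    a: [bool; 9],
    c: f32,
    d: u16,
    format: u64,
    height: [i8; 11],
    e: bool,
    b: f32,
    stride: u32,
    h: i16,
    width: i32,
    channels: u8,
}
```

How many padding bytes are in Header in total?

14

a at 0 (size 9, align 1) → ends 9
pad 3 to align 4 for c
c at 12 (size 4, align 4) → ends 16
d at 16 (size 2, align 2) → ends 18
pad 6 to align 8 for format
format at 24 (size 8, align 8) → ends 32
height at 32 (size 11, align 1) → ends 43
e at 43 (size 1, align 1) → ends 44
b at 44 (size 4, align 4) → ends 48
stride at 48 (size 4, align 4) → ends 52
h at 52 (size 2, align 2) → ends 54
pad 2 to align 4 for width
width at 56 (size 4, align 4) → ends 60
channels at 60 (size 1, align 1) → ends 61
tail pad 3 to reach multiple of 8
total 64 bytes, alignment 8
data bytes 50, size 64 → padding 14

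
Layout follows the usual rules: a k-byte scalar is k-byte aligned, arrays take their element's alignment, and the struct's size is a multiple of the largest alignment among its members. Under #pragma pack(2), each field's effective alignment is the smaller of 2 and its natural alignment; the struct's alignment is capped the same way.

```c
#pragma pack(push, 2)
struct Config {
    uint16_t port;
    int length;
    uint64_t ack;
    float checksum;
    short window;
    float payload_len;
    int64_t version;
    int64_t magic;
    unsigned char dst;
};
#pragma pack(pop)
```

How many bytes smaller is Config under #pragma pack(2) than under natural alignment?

14

natural layout:
  @0: port [2B, align 2] → 2
  +2 pad (align 4)
  @4: length [4B, align 4] → 8
  @8: ack [8B, align 8] → 16
  @16: checksum [4B, align 4] → 20
  @20: window [2B, align 2] → 22
  +2 pad (align 4)
  @24: payload_len [4B, align 4] → 28
  +4 pad (align 8)
  @32: version [8B, align 8] → 40
  @40: magic [8B, align 8] → 48
  @48: dst [1B, align 1] → 49
  +7 tail pad (align 8)
  size 56, align 8
packed(2) layout:
  @0: port [2B, align 2] → 2
  @2: length [4B, align 2] → 6
  @6: ack [8B, align 2] → 14
  @14: checksum [4B, align 2] → 18
  @18: window [2B, align 2] → 20
  @20: payload_len [4B, align 2] → 24
  @24: version [8B, align 2] → 32
  @32: magic [8B, align 2] → 40
  @40: dst [1B, align 1] → 41
  +1 tail pad (align 2)
  size 42, align 2
56 − 42 = 14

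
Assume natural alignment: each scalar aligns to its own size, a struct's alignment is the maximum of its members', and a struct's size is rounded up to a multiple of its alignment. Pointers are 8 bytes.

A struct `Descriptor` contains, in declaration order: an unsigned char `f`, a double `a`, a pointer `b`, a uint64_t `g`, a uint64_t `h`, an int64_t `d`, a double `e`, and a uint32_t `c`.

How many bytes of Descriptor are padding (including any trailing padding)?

11

f at 0 (size 1, align 1) → ends 1
pad 7 to align 8 for a
a at 8 (size 8, align 8) → ends 16
b at 16 (size 8, align 8) → ends 24
g at 24 (size 8, align 8) → ends 32
h at 32 (size 8, align 8) → ends 40
d at 40 (size 8, align 8) → ends 48
e at 48 (size 8, align 8) → ends 56
c at 56 (size 4, align 4) → ends 60
tail pad 4 to reach multiple of 8
total 64 bytes, alignment 8
data bytes 53, size 64 → padding 11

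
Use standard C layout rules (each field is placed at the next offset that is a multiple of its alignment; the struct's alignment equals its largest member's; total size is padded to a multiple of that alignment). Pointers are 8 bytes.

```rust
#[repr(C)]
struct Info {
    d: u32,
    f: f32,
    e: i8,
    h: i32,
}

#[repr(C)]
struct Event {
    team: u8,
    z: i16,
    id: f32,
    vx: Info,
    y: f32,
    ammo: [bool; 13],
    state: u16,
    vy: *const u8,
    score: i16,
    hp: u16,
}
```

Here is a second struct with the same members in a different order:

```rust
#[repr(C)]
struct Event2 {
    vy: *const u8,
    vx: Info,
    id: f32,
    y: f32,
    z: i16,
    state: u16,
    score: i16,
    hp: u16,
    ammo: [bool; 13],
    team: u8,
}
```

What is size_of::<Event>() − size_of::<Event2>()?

Info: @0: d [4B, align 4] → 4; @4: f [4B, align 4] → 8; @8: e [1B, align 1] → 9; +3 pad (align 4); @12: h [4B, align 4] → 16; size 16, align 4
@0: team [1B, align 1] → 1
+1 pad (align 2)
@2: z [2B, align 2] → 4
@4: id [4B, align 4] → 8
@8: vx [16B, align 4] → 24
@24: y [4B, align 4] → 28
@28: ammo [13B, align 1] → 41
+1 pad (align 2)
@42: state [2B, align 2] → 44
+4 pad (align 8)
@48: vy [8B, align 8] → 56
@56: score [2B, align 2] → 58
@58: hp [2B, align 2] → 60
+4 tail pad (align 8)
size 64, align 8
— Event2 —
@0: vy [8B, align 8] → 8
@8: vx [16B, align 4] → 24
@24: id [4B, align 4] → 28
@28: y [4B, align 4] → 32
@32: z [2B, align 2] → 34
@34: state [2B, align 2] → 36
@36: score [2B, align 2] → 38
@38: hp [2B, align 2] → 40
@40: ammo [13B, align 1] → 53
@53: team [1B, align 1] → 54
+2 tail pad (align 8)
size 56, align 8
64 − 56 = 8

8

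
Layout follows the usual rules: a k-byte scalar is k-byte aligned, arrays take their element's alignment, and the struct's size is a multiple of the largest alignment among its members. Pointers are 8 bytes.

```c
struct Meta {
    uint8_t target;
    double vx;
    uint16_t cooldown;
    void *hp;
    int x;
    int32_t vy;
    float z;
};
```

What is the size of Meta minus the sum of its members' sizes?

0..1  target  (1B, 1-aligned)
1..8  -- padding (7B)
8..16  vx  (8B, 8-aligned)
16..18  cooldown  (2B, 2-aligned)
18..24  -- padding (6B)
24..32  hp  (8B, 8-aligned)
32..36  x  (4B, 4-aligned)
36..40  vy  (4B, 4-aligned)
40..44  z  (4B, 4-aligned)
44..48  -- tail padding (4B)
sizeof = 48, alignof = 8
data bytes 31, size 48 → padding 17

17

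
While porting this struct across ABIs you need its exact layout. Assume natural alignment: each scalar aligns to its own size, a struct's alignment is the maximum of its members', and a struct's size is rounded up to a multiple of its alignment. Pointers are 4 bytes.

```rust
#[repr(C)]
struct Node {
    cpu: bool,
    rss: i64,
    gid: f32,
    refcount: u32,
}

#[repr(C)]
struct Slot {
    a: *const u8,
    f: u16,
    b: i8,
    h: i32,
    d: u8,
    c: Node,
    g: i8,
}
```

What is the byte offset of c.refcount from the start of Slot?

36

Node: 0..1  cpu  (1B, 1-aligned); 1..8  -- padding (7B); 8..16  rss  (8B, 8-aligned); 16..20  gid  (4B, 4-aligned); 20..24  refcount  (4B, 4-aligned); sizeof = 24, alignof = 8
0..4  a  (4B, 4-aligned)
4..6  f  (2B, 2-aligned)
6..7  b  (1B, 1-aligned)
7..8  -- padding (1B)
8..12  h  (4B, 4-aligned)
12..13  d  (1B, 1-aligned)
13..16  -- padding (3B)
16..40  c  (24B, 8-aligned)
within Node: refcount at 20
16 + 20 = 36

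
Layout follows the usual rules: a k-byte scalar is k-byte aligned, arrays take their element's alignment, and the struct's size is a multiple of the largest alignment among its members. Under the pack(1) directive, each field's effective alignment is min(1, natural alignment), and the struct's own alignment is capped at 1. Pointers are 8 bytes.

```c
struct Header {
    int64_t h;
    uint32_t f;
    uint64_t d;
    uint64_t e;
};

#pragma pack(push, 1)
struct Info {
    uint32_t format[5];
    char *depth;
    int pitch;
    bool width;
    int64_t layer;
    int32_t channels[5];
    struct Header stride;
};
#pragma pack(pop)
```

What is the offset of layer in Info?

Header: 0..8  h  (8B, 8-aligned); 8..12  f  (4B, 4-aligned); 12..16  -- padding (4B); 16..24  d  (8B, 8-aligned); 24..32  e  (8B, 8-aligned); sizeof = 32, alignof = 8
0..20  format  (20B, 1-aligned)
20..28  depth  (8B, 1-aligned)
28..32  pitch  (4B, 1-aligned)
32..33  width  (1B, 1-aligned)
33..41  layer  (8B, 1-aligned)

33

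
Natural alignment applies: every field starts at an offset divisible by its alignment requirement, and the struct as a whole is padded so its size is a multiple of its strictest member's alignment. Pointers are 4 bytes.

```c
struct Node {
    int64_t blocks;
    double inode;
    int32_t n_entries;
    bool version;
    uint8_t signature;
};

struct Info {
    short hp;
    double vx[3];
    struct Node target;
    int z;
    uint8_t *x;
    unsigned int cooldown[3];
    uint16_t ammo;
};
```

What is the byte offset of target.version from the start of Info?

Node: blocks at 0 (size 8, align 8) → ends 8; inode at 8 (size 8, align 8) → ends 16; n_entries at 16 (size 4, align 4) → ends 20; version at 20 (size 1, align 1) → ends 21; signature at 21 (size 1, align 1) → ends 22; tail pad 2 to reach multiple of 8; total 24 bytes, alignment 8
hp at 0 (size 2, align 2) → ends 2
pad 6 to align 8 for vx
vx at 8 (size 24, align 8) → ends 32
target at 32 (size 24, align 8) → ends 56
within Node: version at 20
32 + 20 = 52

52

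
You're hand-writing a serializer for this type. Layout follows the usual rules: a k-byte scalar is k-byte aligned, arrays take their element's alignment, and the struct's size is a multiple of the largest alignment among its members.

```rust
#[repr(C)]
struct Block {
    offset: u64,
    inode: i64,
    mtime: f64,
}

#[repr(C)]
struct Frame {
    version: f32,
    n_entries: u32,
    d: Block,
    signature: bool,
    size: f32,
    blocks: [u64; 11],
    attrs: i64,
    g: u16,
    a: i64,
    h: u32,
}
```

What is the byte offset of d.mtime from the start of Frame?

24

Block: @0: offset [8B, align 8] → 8; @8: inode [8B, align 8] → 16; @16: mtime [8B, align 8] → 24; size 24, align 8
@0: version [4B, align 4] → 4
@4: n_entries [4B, align 4] → 8
@8: d [24B, align 8] → 32
within Block: mtime at 16
8 + 16 = 24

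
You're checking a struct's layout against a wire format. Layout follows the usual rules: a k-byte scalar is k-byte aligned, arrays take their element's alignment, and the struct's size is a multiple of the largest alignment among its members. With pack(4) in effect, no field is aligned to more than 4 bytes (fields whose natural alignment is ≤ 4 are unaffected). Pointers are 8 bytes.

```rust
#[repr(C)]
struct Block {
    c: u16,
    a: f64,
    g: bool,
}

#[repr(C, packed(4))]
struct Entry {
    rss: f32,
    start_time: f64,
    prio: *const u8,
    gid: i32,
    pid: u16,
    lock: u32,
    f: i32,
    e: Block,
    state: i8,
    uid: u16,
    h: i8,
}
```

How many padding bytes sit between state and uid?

Block: c at 0 (size 2, align 2) → ends 2; pad 6 to align 8 for a; a at 8 (size 8, align 8) → ends 16; g at 16 (size 1, align 1) → ends 17; tail pad 7 to reach multiple of 8; total 24 bytes, alignment 8
rss at 0 (size 4, align 4) → ends 4
start_time at 4 (size 8, align 4) → ends 12
prio at 12 (size 8, align 4) → ends 20
gid at 20 (size 4, align 4) → ends 24
pid at 24 (size 2, align 2) → ends 26
pad 2 to align 4 for lock
lock at 28 (size 4, align 4) → ends 32
f at 32 (size 4, align 4) → ends 36
e at 36 (size 24, align 4) → ends 60
state at 60 (size 1, align 1) → ends 61
pad 1 to align 2 for uid
uid at 62 (size 2, align 2) → ends 64

1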